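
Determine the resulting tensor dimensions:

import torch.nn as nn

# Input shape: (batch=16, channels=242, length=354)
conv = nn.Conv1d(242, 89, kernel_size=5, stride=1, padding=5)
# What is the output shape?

Input shape: (16, 242, 354)
Output shape: (16, 89, 360)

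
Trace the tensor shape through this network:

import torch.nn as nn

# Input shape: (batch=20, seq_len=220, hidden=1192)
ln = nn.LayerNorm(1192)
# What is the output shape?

Input shape: (20, 220, 1192)
Output shape: (20, 220, 1192)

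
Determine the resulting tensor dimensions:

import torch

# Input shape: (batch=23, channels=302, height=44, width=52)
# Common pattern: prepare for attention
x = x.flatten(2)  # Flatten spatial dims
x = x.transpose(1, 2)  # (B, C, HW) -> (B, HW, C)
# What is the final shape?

Input shape: (23, 302, 44, 52)
  -> after flatten(2): (23, 302, 2288)
Output shape: (23, 2288, 302)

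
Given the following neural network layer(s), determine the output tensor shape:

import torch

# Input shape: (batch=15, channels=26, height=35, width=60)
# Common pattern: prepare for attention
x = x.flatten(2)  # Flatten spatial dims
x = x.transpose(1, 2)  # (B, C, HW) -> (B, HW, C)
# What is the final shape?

Input shape: (15, 26, 35, 60)
  -> after flatten(2): (15, 26, 2100)
Output shape: (15, 2100, 26)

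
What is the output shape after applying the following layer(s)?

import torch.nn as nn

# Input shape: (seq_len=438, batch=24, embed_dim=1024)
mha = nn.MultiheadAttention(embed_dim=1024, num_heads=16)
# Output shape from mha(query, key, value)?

Input shape: (438, 24, 1024)
Output shape: (438, 24, 1024)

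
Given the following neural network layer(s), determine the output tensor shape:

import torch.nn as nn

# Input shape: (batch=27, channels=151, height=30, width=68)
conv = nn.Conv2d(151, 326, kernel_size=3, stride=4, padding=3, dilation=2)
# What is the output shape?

Input shape: (27, 151, 30, 68)
Output shape: (27, 326, 8, 18)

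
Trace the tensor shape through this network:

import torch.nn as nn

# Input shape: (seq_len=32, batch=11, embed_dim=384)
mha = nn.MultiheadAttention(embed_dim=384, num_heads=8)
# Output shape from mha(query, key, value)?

Input shape: (32, 11, 384)
Output shape: (32, 11, 384)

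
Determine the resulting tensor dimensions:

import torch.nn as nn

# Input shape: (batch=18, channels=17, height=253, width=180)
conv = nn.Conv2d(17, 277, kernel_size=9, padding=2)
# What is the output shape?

Input shape: (18, 17, 253, 180)
Output shape: (18, 277, 249, 176)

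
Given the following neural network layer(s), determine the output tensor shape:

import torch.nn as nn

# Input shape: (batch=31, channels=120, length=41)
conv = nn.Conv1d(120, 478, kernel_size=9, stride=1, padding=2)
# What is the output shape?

Input shape: (31, 120, 41)
Output shape: (31, 478, 37)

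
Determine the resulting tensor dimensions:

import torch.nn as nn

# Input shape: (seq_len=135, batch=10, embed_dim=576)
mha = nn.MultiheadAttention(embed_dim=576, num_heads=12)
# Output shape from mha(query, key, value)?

Input shape: (135, 10, 576)
Output shape: (135, 10, 576)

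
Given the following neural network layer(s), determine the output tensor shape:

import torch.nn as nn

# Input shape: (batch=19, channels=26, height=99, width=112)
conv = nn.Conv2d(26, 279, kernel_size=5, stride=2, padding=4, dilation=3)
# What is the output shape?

Input shape: (19, 26, 99, 112)
Output shape: (19, 279, 48, 54)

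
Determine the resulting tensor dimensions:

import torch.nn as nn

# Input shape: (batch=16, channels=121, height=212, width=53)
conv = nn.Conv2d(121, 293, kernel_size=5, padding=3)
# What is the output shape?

Input shape: (16, 121, 212, 53)
Output shape: (16, 293, 214, 55)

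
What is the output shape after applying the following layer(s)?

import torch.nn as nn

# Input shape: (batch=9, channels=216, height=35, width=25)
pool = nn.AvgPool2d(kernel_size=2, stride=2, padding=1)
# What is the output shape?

Input shape: (9, 216, 35, 25)
Output shape: (9, 216, 18, 13)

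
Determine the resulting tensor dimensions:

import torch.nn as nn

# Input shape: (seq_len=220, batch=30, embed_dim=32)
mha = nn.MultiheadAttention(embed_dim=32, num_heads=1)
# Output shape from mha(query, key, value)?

Input shape: (220, 30, 32)
Output shape: (220, 30, 32)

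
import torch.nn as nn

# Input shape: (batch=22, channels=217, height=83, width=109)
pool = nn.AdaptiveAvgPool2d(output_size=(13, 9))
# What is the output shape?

Input shape: (22, 217, 83, 109)
Output shape: (22, 217, 13, 9)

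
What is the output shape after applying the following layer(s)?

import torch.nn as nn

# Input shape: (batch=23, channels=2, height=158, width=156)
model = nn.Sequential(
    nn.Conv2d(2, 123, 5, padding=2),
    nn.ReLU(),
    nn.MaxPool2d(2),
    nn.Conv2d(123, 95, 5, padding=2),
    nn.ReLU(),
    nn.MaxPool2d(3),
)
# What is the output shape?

Input shape: (23, 2, 158, 156)
  -> after first Conv2d: (23, 123, 158, 156)
  -> after first MaxPool2d: (23, 123, 79, 78)
  -> after second Conv2d: (23, 95, 79, 78)
Output shape: (23, 95, 26, 26)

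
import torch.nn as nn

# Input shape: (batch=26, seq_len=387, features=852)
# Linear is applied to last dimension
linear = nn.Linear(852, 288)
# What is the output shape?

Input shape: (26, 387, 852)
Output shape: (26, 387, 288)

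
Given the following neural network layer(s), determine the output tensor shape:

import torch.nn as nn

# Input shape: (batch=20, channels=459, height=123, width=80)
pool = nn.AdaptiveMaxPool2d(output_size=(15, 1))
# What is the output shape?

Input shape: (20, 459, 123, 80)
Output shape: (20, 459, 15, 1)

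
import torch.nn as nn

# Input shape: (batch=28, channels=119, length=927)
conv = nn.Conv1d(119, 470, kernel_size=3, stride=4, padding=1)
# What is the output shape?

Input shape: (28, 119, 927)
Output shape: (28, 470, 232)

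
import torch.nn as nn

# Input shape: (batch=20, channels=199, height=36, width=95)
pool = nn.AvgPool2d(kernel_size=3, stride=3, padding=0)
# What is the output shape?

Input shape: (20, 199, 36, 95)
Output shape: (20, 199, 12, 31)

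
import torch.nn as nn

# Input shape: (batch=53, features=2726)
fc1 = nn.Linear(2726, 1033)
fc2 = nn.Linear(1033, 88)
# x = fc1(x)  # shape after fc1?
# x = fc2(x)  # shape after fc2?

Input shape: (53, 2726)
  -> after fc1: (53, 1033)
Output shape: (53, 88)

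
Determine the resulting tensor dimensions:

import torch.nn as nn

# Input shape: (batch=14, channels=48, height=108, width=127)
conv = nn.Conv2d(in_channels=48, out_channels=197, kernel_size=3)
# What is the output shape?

Input shape: (14, 48, 108, 127)
Output shape: (14, 197, 106, 125)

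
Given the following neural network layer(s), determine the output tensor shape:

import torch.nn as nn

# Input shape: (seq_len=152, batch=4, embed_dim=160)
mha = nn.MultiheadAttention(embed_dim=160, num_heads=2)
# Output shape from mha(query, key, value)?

Input shape: (152, 4, 160)
Output shape: (152, 4, 160)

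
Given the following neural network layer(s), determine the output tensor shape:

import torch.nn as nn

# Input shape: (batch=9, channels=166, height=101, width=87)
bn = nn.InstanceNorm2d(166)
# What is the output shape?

Input shape: (9, 166, 101, 87)
Output shape: (9, 166, 101, 87)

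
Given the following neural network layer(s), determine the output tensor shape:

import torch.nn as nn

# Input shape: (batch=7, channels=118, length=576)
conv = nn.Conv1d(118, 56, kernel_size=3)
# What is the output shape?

Input shape: (7, 118, 576)
Output shape: (7, 56, 574)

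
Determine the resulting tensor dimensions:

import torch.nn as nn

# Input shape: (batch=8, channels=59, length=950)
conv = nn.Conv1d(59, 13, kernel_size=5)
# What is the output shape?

Input shape: (8, 59, 950)
Output shape: (8, 13, 946)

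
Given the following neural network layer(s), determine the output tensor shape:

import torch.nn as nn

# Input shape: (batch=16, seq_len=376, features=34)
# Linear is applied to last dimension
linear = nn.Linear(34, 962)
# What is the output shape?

Input shape: (16, 376, 34)
Output shape: (16, 376, 962)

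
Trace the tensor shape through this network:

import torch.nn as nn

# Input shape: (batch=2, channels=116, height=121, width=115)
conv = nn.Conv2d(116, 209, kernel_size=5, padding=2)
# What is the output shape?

Input shape: (2, 116, 121, 115)
Output shape: (2, 209, 121, 115)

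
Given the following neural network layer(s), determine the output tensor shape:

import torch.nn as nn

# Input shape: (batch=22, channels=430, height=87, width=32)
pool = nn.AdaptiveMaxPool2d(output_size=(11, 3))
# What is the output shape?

Input shape: (22, 430, 87, 32)
Output shape: (22, 430, 11, 3)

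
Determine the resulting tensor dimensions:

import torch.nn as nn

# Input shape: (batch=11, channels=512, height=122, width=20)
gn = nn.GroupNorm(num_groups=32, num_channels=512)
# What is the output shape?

Input shape: (11, 512, 122, 20)
Output shape: (11, 512, 122, 20)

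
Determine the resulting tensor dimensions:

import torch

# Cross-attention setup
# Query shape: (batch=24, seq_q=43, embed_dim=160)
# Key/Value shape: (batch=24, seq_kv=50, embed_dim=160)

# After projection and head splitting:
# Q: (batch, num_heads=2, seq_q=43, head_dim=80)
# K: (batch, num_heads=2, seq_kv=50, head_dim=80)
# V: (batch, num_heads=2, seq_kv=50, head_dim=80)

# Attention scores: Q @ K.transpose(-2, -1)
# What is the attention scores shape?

Input shape: (24, 43, 160)
Output shape: (24, 2, 43, 50)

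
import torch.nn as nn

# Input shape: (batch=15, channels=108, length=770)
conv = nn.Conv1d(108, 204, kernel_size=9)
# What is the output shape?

Input shape: (15, 108, 770)
Output shape: (15, 204, 762)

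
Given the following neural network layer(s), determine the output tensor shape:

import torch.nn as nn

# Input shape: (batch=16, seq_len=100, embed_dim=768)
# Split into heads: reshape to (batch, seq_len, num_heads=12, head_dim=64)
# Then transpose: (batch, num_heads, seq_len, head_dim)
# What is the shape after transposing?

Input shape: (16, 100, 768)
  -> after reshape: (16, 100, 12, 64)
Output shape: (16, 12, 100, 64)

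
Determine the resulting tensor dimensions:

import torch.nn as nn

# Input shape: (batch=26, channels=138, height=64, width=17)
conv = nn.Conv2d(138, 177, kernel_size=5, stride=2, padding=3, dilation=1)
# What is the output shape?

Input shape: (26, 138, 64, 17)
Output shape: (26, 177, 33, 10)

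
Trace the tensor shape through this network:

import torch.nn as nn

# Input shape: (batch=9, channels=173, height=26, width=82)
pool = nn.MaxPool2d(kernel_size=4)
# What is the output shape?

Input shape: (9, 173, 26, 82)
Output shape: (9, 173, 6, 20)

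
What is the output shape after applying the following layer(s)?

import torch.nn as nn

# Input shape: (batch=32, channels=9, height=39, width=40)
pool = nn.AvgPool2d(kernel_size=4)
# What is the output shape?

Input shape: (32, 9, 39, 40)
Output shape: (32, 9, 9, 10)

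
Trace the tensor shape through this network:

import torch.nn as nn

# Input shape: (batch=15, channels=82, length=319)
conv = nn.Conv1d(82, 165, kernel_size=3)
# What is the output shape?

Input shape: (15, 82, 319)
Output shape: (15, 165, 317)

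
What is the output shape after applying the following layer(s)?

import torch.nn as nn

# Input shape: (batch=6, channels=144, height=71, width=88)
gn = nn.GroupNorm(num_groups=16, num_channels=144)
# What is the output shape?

Input shape: (6, 144, 71, 88)
Output shape: (6, 144, 71, 88)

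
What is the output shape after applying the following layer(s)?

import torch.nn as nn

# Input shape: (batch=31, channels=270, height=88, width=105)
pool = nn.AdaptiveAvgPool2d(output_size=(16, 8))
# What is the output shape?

Input shape: (31, 270, 88, 105)
Output shape: (31, 270, 16, 8)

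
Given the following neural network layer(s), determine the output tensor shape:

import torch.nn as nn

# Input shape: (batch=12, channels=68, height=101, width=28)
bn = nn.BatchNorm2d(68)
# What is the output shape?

Input shape: (12, 68, 101, 28)
Output shape: (12, 68, 101, 28)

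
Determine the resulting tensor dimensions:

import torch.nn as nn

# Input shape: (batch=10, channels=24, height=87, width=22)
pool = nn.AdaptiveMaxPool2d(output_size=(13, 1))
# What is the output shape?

Input shape: (10, 24, 87, 22)
Output shape: (10, 24, 13, 1)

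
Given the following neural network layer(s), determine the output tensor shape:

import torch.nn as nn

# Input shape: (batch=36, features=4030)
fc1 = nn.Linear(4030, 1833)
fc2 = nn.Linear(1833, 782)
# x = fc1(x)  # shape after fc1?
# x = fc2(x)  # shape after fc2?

Input shape: (36, 4030)
  -> after fc1: (36, 1833)
Output shape: (36, 782)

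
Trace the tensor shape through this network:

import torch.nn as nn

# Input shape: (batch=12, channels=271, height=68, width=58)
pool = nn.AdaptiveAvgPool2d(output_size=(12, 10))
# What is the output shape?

Input shape: (12, 271, 68, 58)
Output shape: (12, 271, 12, 10)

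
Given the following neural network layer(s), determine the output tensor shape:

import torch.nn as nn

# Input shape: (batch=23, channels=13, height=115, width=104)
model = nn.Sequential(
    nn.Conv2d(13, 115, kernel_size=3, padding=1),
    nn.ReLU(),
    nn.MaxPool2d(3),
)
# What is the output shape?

Input shape: (23, 13, 115, 104)
  -> after Conv2d: (23, 115, 115, 104)
  -> after ReLU: (23, 115, 115, 104)
Output shape: (23, 115, 38, 34)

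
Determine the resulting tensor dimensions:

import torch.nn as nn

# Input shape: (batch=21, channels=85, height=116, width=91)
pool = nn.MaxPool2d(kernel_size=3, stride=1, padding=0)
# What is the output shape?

Input shape: (21, 85, 116, 91)
Output shape: (21, 85, 114, 89)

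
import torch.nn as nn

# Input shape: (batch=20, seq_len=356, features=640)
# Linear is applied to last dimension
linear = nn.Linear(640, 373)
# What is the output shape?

Input shape: (20, 356, 640)
Output shape: (20, 356, 373)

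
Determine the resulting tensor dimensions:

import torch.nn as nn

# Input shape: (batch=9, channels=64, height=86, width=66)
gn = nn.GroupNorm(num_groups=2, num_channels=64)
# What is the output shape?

Input shape: (9, 64, 86, 66)
Output shape: (9, 64, 86, 66)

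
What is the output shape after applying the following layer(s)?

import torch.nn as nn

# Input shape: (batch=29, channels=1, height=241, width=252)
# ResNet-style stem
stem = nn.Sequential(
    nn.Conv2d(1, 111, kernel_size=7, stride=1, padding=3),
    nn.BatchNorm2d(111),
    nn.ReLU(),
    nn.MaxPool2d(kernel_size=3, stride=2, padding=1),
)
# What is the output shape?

Input shape: (29, 1, 241, 252)
  -> after Conv2d 7x7 stride=1: (29, 111, 241, 252)
Output shape: (29, 111, 121, 126)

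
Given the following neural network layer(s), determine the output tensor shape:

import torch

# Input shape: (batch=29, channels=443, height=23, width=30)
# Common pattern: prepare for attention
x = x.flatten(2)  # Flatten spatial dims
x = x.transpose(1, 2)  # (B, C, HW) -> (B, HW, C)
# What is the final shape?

Input shape: (29, 443, 23, 30)
  -> after flatten(2): (29, 443, 690)
Output shape: (29, 690, 443)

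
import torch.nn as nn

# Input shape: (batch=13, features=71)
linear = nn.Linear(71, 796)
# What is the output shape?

Input shape: (13, 71)
Output shape: (13, 796)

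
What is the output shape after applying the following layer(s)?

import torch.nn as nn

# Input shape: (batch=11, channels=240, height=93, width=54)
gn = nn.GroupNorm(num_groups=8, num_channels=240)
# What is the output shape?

Input shape: (11, 240, 93, 54)
Output shape: (11, 240, 93, 54)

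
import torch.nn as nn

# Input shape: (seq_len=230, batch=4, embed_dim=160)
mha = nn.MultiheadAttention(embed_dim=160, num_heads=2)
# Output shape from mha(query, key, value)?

Input shape: (230, 4, 160)
Output shape: (230, 4, 160)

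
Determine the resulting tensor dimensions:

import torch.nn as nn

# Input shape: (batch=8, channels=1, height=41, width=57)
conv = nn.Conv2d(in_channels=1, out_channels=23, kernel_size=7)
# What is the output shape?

Input shape: (8, 1, 41, 57)
Output shape: (8, 23, 35, 51)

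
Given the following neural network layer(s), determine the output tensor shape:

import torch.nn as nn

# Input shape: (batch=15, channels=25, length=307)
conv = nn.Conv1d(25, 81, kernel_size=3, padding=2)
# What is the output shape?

Input shape: (15, 25, 307)
Output shape: (15, 81, 309)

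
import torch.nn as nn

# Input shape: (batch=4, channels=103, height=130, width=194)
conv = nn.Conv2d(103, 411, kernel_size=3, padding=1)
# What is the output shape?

Input shape: (4, 103, 130, 194)
Output shape: (4, 411, 130, 194)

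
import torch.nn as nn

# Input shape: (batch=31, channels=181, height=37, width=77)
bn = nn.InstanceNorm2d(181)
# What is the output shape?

Input shape: (31, 181, 37, 77)
Output shape: (31, 181, 37, 77)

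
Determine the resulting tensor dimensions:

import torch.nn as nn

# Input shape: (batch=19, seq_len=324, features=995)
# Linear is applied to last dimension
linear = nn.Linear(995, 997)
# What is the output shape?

Input shape: (19, 324, 995)
Output shape: (19, 324, 997)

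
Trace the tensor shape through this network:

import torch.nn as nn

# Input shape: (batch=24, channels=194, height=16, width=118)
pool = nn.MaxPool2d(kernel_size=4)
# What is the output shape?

Input shape: (24, 194, 16, 118)
Output shape: (24, 194, 4, 29)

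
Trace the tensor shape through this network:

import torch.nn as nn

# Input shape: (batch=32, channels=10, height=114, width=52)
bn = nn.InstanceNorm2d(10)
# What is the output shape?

Input shape: (32, 10, 114, 52)
Output shape: (32, 10, 114, 52)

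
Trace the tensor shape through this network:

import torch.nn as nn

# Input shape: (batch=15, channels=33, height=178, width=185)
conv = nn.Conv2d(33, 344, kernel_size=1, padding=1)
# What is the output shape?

Input shape: (15, 33, 178, 185)
Output shape: (15, 344, 180, 187)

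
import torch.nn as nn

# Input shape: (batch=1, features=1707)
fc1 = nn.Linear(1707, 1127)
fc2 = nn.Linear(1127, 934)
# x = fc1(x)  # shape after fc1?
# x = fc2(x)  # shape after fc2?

Input shape: (1, 1707)
  -> after fc1: (1, 1127)
Output shape: (1, 934)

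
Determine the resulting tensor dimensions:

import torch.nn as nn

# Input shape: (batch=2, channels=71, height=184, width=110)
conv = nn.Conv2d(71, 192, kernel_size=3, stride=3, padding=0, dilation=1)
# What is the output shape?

Input shape: (2, 71, 184, 110)
Output shape: (2, 192, 61, 36)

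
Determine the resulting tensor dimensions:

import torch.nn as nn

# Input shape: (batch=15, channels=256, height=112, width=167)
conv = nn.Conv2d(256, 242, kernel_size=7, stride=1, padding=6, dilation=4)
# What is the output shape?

Input shape: (15, 256, 112, 167)
Output shape: (15, 242, 100, 155)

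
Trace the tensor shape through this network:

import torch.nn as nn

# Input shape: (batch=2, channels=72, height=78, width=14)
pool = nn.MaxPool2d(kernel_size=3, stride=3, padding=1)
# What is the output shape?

Input shape: (2, 72, 78, 14)
Output shape: (2, 72, 26, 5)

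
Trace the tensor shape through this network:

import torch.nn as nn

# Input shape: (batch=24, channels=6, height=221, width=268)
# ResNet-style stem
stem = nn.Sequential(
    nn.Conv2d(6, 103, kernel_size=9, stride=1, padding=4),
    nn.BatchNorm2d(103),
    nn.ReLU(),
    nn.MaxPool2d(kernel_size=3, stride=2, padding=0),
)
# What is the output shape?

Input shape: (24, 6, 221, 268)
  -> after Conv2d 9x9 stride=1: (24, 103, 221, 268)
Output shape: (24, 103, 110, 133)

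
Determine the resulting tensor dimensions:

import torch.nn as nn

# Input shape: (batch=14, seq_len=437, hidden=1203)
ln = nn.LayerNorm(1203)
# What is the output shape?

Input shape: (14, 437, 1203)
Output shape: (14, 437, 1203)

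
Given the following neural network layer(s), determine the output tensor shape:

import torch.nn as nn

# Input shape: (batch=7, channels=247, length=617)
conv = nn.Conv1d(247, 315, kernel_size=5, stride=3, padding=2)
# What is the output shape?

Input shape: (7, 247, 617)
Output shape: (7, 315, 206)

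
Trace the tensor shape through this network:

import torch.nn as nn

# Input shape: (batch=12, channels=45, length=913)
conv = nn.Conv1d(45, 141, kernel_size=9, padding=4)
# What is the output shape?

Input shape: (12, 45, 913)
Output shape: (12, 141, 913)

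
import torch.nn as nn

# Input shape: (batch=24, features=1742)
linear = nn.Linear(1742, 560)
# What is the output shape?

Input shape: (24, 1742)
Output shape: (24, 560)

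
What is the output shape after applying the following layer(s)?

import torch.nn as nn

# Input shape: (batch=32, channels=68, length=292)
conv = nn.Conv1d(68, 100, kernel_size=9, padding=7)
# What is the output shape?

Input shape: (32, 68, 292)
Output shape: (32, 100, 298)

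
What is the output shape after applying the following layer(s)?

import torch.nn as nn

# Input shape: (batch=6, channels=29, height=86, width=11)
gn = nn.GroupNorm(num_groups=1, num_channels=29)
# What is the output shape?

Input shape: (6, 29, 86, 11)
Output shape: (6, 29, 86, 11)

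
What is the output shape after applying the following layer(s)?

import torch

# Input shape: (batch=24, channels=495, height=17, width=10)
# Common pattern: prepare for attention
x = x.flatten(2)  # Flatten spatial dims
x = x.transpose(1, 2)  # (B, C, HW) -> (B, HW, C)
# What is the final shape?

Input shape: (24, 495, 17, 10)
  -> after flatten(2): (24, 495, 170)
Output shape: (24, 170, 495)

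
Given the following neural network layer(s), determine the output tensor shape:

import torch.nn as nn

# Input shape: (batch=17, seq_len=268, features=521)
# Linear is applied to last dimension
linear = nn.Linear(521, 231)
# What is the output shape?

Input shape: (17, 268, 521)
Output shape: (17, 268, 231)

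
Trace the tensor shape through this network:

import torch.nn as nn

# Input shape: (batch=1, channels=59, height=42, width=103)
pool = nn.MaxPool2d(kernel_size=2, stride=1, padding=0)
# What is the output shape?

Input shape: (1, 59, 42, 103)
Output shape: (1, 59, 41, 102)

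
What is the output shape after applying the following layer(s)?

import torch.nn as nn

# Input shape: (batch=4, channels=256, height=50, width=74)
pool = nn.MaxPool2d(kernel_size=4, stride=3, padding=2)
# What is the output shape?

Input shape: (4, 256, 50, 74)
Output shape: (4, 256, 17, 25)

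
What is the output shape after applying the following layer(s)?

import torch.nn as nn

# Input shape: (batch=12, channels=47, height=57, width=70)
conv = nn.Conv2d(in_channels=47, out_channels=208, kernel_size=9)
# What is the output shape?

Input shape: (12, 47, 57, 70)
Output shape: (12, 208, 49, 62)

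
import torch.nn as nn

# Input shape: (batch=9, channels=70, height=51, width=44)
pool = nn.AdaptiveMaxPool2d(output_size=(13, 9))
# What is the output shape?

Input shape: (9, 70, 51, 44)
Output shape: (9, 70, 13, 9)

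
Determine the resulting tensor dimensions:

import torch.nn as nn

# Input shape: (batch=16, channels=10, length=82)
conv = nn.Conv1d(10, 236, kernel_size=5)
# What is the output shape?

Input shape: (16, 10, 82)
Output shape: (16, 236, 78)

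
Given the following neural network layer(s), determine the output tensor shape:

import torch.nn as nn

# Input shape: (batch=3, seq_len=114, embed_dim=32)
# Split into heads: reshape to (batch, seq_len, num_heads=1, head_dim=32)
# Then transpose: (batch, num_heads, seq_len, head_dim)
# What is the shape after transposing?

Input shape: (3, 114, 32)
  -> after reshape: (3, 114, 1, 32)
Output shape: (3, 1, 114, 32)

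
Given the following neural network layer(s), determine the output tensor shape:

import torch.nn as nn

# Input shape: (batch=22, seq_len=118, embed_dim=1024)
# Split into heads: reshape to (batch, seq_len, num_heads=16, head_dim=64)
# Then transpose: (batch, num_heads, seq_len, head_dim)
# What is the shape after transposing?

Input shape: (22, 118, 1024)
  -> after reshape: (22, 118, 16, 64)
Output shape: (22, 16, 118, 64)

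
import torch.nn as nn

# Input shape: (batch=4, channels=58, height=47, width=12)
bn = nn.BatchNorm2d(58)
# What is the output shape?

Input shape: (4, 58, 47, 12)
Output shape: (4, 58, 47, 12)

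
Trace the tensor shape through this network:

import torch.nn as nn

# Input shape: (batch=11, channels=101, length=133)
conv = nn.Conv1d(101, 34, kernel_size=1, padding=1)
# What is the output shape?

Input shape: (11, 101, 133)
Output shape: (11, 34, 135)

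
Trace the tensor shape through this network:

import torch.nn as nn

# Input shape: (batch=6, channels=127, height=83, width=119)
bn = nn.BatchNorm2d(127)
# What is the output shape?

Input shape: (6, 127, 83, 119)
Output shape: (6, 127, 83, 119)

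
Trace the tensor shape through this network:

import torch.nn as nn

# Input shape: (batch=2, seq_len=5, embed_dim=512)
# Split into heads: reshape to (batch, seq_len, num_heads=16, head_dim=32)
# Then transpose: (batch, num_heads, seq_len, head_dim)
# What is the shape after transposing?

Input shape: (2, 5, 512)
  -> after reshape: (2, 5, 16, 32)
Output shape: (2, 16, 5, 32)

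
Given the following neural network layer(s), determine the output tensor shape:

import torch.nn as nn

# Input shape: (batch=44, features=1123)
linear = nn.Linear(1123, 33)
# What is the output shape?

Input shape: (44, 1123)
Output shape: (44, 33)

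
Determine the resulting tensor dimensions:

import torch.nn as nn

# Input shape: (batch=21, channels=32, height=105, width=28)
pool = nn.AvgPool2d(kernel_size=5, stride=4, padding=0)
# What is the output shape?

Input shape: (21, 32, 105, 28)
Output shape: (21, 32, 26, 6)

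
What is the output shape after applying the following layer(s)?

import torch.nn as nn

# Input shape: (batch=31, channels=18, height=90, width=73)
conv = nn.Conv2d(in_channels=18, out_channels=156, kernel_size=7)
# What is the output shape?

Input shape: (31, 18, 90, 73)
Output shape: (31, 156, 84, 67)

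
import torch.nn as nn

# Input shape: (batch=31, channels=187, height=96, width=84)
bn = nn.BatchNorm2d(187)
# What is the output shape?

Input shape: (31, 187, 96, 84)
Output shape: (31, 187, 96, 84)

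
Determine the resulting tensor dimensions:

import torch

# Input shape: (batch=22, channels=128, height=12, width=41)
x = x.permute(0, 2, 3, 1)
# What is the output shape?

Input shape: (22, 128, 12, 41)
Output shape: (22, 12, 41, 128)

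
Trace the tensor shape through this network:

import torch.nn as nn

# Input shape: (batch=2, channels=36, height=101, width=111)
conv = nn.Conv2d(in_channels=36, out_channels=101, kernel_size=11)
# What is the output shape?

Input shape: (2, 36, 101, 111)
Output shape: (2, 101, 91, 101)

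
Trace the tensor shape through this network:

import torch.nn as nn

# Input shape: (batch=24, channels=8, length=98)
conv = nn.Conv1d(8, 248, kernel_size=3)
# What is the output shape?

Input shape: (24, 8, 98)
Output shape: (24, 248, 96)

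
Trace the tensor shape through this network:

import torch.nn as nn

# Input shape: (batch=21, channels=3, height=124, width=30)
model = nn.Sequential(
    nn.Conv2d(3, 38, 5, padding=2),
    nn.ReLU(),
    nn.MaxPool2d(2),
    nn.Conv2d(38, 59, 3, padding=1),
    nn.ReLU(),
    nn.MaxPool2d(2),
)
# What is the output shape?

Input shape: (21, 3, 124, 30)
  -> after first Conv2d: (21, 38, 124, 30)
  -> after first MaxPool2d: (21, 38, 62, 15)
  -> after second Conv2d: (21, 59, 62, 15)
Output shape: (21, 59, 31, 7)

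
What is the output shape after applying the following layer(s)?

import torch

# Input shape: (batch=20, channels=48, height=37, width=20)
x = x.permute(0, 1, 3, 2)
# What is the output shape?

Input shape: (20, 48, 37, 20)
Output shape: (20, 48, 20, 37)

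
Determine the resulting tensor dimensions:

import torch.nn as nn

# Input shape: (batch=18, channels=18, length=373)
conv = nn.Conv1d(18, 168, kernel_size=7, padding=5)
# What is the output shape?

Input shape: (18, 18, 373)
Output shape: (18, 168, 377)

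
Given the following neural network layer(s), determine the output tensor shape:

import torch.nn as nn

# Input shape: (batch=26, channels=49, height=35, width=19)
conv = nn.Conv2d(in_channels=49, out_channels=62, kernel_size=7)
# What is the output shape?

Input shape: (26, 49, 35, 19)
Output shape: (26, 62, 29, 13)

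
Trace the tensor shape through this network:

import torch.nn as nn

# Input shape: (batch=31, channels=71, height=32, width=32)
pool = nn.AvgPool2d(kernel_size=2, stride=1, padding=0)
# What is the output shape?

Input shape: (31, 71, 32, 32)
Output shape: (31, 71, 31, 31)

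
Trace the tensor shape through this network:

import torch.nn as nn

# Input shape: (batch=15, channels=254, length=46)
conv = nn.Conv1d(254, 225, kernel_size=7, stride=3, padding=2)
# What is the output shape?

Input shape: (15, 254, 46)
Output shape: (15, 225, 15)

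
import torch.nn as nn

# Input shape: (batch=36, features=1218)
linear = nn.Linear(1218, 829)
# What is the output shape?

Input shape: (36, 1218)
Output shape: (36, 829)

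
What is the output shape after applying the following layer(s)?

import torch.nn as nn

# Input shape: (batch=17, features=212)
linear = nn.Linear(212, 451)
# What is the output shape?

Input shape: (17, 212)
Output shape: (17, 451)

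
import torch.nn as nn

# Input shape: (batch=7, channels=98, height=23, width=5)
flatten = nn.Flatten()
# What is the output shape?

Input shape: (7, 98, 23, 5)
Output shape: (7, 11270)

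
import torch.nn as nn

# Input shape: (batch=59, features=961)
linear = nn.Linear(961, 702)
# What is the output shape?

Input shape: (59, 961)
Output shape: (59, 702)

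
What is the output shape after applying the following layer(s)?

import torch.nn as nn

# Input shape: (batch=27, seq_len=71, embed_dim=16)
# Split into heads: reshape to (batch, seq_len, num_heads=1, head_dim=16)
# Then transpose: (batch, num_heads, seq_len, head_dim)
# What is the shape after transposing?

Input shape: (27, 71, 16)
  -> after reshape: (27, 71, 1, 16)
Output shape: (27, 1, 71, 16)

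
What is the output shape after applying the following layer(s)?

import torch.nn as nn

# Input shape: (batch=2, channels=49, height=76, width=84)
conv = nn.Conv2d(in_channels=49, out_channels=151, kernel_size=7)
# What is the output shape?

Input shape: (2, 49, 76, 84)
Output shape: (2, 151, 70, 78)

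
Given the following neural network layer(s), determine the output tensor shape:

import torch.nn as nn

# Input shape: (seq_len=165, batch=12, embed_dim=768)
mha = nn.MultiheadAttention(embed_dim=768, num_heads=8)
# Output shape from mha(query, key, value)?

Input shape: (165, 12, 768)
Output shape: (165, 12, 768)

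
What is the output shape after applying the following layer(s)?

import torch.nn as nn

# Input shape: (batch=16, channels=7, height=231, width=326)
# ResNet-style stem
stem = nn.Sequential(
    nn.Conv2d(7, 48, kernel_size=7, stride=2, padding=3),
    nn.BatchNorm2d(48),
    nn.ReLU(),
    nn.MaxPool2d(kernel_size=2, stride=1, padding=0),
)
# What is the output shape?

Input shape: (16, 7, 231, 326)
  -> after Conv2d 7x7 stride=2: (16, 48, 116, 163)
Output shape: (16, 48, 115, 162)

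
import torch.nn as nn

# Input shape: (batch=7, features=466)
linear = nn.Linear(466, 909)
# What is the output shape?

Input shape: (7, 466)
Output shape: (7, 909)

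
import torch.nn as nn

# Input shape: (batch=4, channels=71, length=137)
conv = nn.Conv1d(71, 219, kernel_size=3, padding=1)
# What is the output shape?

Input shape: (4, 71, 137)
Output shape: (4, 219, 137)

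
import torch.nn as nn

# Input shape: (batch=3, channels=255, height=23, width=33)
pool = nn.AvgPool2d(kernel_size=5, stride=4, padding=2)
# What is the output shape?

Input shape: (3, 255, 23, 33)
Output shape: (3, 255, 6, 9)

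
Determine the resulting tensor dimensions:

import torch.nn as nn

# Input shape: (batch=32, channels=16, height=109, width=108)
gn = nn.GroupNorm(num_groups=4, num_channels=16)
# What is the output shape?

Input shape: (32, 16, 109, 108)
Output shape: (32, 16, 109, 108)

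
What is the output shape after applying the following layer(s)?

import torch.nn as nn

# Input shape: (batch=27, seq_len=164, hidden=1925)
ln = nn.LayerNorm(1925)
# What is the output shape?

Input shape: (27, 164, 1925)
Output shape: (27, 164, 1925)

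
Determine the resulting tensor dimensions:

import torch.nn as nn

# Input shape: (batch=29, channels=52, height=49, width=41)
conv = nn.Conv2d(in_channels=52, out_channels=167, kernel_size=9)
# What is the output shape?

Input shape: (29, 52, 49, 41)
Output shape: (29, 167, 41, 33)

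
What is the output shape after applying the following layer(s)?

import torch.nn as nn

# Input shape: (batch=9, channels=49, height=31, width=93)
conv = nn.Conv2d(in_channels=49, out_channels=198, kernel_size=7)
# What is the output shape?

Input shape: (9, 49, 31, 93)
Output shape: (9, 198, 25, 87)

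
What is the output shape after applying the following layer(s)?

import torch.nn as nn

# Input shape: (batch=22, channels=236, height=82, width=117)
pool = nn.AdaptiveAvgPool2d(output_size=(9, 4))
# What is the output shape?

Input shape: (22, 236, 82, 117)
Output shape: (22, 236, 9, 4)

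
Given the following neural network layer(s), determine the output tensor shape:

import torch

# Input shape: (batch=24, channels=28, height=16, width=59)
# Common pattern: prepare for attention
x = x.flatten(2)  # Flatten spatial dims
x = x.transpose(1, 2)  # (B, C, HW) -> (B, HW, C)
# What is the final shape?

Input shape: (24, 28, 16, 59)
  -> after flatten(2): (24, 28, 944)
Output shape: (24, 944, 28)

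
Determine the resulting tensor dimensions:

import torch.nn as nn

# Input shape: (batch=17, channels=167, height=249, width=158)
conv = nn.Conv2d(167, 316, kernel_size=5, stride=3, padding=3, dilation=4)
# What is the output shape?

Input shape: (17, 167, 249, 158)
Output shape: (17, 316, 80, 50)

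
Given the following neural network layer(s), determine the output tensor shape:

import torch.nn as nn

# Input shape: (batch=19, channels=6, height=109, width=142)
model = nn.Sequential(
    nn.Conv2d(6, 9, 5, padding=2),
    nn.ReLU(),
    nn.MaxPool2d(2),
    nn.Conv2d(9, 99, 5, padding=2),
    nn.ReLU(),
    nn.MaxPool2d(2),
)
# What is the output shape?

Input shape: (19, 6, 109, 142)
  -> after first Conv2d: (19, 9, 109, 142)
  -> after first MaxPool2d: (19, 9, 54, 71)
  -> after second Conv2d: (19, 99, 54, 71)
Output shape: (19, 99, 27, 35)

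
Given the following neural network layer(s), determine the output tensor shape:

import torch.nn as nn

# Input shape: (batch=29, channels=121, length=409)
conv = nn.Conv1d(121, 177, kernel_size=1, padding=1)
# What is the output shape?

Input shape: (29, 121, 409)
Output shape: (29, 177, 411)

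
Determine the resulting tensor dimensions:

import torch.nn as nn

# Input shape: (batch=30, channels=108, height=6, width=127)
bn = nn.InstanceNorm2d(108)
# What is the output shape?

Input shape: (30, 108, 6, 127)
Output shape: (30, 108, 6, 127)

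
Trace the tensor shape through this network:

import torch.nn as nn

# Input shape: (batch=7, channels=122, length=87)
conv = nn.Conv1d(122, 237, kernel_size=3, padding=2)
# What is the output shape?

Input shape: (7, 122, 87)
Output shape: (7, 237, 89)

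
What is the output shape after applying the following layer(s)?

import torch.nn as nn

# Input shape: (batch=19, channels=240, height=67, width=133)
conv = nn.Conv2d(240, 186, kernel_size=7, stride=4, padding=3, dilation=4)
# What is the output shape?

Input shape: (19, 240, 67, 133)
Output shape: (19, 186, 13, 29)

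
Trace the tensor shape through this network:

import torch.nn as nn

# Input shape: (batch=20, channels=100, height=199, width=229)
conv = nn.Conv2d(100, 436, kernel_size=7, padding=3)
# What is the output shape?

Input shape: (20, 100, 199, 229)
Output shape: (20, 436, 199, 229)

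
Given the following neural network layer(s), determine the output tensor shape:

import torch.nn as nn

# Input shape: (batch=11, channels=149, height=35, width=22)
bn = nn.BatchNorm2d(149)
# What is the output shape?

Input shape: (11, 149, 35, 22)
Output shape: (11, 149, 35, 22)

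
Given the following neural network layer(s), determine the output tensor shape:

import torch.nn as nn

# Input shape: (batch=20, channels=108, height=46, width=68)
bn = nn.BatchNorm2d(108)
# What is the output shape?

Input shape: (20, 108, 46, 68)
Output shape: (20, 108, 46, 68)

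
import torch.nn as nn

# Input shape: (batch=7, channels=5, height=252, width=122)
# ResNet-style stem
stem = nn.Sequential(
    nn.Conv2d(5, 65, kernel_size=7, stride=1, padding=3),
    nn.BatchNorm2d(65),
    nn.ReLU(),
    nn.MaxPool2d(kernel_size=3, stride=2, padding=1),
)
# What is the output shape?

Input shape: (7, 5, 252, 122)
  -> after Conv2d 7x7 stride=1: (7, 65, 252, 122)
Output shape: (7, 65, 126, 61)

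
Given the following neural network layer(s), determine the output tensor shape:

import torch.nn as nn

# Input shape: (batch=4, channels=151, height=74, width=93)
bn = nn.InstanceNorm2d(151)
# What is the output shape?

Input shape: (4, 151, 74, 93)
Output shape: (4, 151, 74, 93)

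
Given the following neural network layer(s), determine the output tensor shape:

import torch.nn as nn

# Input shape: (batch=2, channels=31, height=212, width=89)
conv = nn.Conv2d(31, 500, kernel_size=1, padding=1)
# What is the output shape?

Input shape: (2, 31, 212, 89)
Output shape: (2, 500, 214, 91)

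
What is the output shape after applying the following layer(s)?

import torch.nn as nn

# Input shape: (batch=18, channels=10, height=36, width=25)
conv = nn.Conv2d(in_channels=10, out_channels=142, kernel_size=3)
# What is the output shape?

Input shape: (18, 10, 36, 25)
Output shape: (18, 142, 34, 23)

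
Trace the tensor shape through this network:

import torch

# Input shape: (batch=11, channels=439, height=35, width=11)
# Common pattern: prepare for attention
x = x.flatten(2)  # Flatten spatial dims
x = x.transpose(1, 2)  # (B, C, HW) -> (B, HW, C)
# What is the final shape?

Input shape: (11, 439, 35, 11)
  -> after flatten(2): (11, 439, 385)
Output shape: (11, 385, 439)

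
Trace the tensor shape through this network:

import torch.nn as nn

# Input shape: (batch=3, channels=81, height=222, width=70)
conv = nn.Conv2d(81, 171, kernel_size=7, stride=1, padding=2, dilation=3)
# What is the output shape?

Input shape: (3, 81, 222, 70)
Output shape: (3, 171, 208, 56)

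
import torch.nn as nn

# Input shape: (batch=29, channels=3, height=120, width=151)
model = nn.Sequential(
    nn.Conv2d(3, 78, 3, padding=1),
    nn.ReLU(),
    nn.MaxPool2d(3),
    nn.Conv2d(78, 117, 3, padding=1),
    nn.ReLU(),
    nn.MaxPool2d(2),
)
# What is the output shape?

Input shape: (29, 3, 120, 151)
  -> after first Conv2d: (29, 78, 120, 151)
  -> after first MaxPool2d: (29, 78, 40, 50)
  -> after second Conv2d: (29, 117, 40, 50)
Output shape: (29, 117, 20, 25)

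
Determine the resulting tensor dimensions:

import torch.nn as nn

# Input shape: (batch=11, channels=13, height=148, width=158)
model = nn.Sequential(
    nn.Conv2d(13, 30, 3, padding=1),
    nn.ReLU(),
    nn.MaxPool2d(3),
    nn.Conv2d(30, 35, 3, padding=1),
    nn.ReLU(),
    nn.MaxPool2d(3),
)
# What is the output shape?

Input shape: (11, 13, 148, 158)
  -> after first Conv2d: (11, 30, 148, 158)
  -> after first MaxPool2d: (11, 30, 49, 52)
  -> after second Conv2d: (11, 35, 49, 52)
Output shape: (11, 35, 16, 17)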